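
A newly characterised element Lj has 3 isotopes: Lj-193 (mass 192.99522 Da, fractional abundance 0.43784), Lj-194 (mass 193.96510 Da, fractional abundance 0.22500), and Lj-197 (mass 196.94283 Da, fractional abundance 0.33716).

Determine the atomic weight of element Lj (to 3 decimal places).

194.544 Da

Ar = Σ fᵢ·mᵢ = 0.43784 × 192.99522 + 0.22500 × 193.96510 + 0.33716 × 196.94283
= 84.501027 + 43.642148 + 66.401245 = 194.544420 Da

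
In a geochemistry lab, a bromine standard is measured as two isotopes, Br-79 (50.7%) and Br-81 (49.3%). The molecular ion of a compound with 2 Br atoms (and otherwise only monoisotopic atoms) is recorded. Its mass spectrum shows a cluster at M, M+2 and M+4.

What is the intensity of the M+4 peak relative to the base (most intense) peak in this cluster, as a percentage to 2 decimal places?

Term probabilities: M 0.2570, M+2 0.4999, M+4 0.2430. Base peak = M+2.
P(M+2) = C(2,1) × 0.507^1 × 0.493^1 = 2 × 0.5070 × 0.4930 = 0.499902 (base)
P(M+4) = C(2,2) × 0.507^0 × 0.493^2 = 1 × 1.0000 × 0.243049 = 0.243049
Relative intensity = 0.243049 / 0.499902 × 100 = 48.62

48.62%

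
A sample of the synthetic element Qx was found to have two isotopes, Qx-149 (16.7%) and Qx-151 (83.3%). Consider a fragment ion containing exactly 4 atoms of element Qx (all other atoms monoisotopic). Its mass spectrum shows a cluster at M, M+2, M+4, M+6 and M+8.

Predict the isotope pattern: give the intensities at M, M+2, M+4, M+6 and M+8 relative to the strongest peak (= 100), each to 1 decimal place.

The 4 Qx atoms are independent, so intensities follow the terms of (0.167 + 0.833)^4.
P(M) = 0.167^4 = 0.000778
P(M+2) = 4 × 0.167^3 × 0.833^1 = 0.015519
P(M+4) = 6 × 0.167^2 × 0.833^2 = 0.116111
P(M+6) = 4 × 0.167^1 × 0.833^3 = 0.386110
P(M+8) = 0.833^4 = 0.481482
The M+8 peak is largest (0.481482); scaling to 100 gives 0.2 : 3.2 : 24.1 : 80.2 : 100.0.

0.2 : 3.2 : 24.1 : 80.2 : 100.0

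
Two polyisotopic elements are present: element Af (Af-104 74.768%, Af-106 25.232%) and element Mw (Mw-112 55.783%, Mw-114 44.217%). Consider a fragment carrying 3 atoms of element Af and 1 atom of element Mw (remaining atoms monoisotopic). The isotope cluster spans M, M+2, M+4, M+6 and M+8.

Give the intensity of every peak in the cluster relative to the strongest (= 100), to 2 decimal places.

Element Af pattern (n=3): 0.4179721 : 0.42315985 : 0.142804 : 0.01606405
Element Mw pattern (n=1): 0.55783 : 0.44217
Convolve the two distributions (both contribute in 2-u steps):
  M: 0.4179721×0.55783 = 0.233157
  M+2: 0.4179721×0.44217 + 0.42315985×0.55783 = 0.420866
  M+4: 0.42315985×0.44217 + 0.142804×0.55783 = 0.266769
  M+6: 0.142804×0.44217 + 0.01606405×0.55783 = 0.072105
  M+8: 0.01606405×0.44217 = 0.007103
Scale to base peak (0.420866) = 100: 55.40 : 100.00 : 63.39 : 17.13 : 1.69

55.40 : 100.00 : 63.39 : 17.13 : 1.69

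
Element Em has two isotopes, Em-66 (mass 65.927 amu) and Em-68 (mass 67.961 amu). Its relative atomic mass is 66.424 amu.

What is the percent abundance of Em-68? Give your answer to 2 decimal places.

24.43%

Writing the weighted mean with unknown fraction x of Em-66:
65.927·x + 67.961·(1 − x) = 66.424
(65.927 − 67.961)·x = 66.424 − 67.961
x = -1.537 / -2.034 = 0.75565 → 75.57% Em-66, 24.43% Em-68.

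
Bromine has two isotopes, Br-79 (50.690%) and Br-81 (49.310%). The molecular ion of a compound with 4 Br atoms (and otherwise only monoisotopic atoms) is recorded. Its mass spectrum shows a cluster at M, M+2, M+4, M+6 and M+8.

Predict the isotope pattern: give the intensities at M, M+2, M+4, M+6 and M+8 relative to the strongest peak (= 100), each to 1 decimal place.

Each Br atom is independently Br-79 (p = 0.50690) or Br-81 (q = 0.49310); the cluster is the binomial expansion (p + q)^4.
P(M) = 0.50690^4 = 0.066022
P(M+2) = 4 × 0.50690^3 × 0.49310^1 = 0.256899
P(M+4) = 6 × 0.50690^2 × 0.49310^2 = 0.374857
P(M+6) = 4 × 0.50690^1 × 0.49310^3 = 0.243101
P(M+8) = 0.49310^4 = 0.059121
The M+4 peak is largest (0.374857); scaling to 100 gives 17.6 : 68.5 : 100.0 : 64.9 : 15.8.

17.6 : 68.5 : 100.0 : 64.9 : 15.8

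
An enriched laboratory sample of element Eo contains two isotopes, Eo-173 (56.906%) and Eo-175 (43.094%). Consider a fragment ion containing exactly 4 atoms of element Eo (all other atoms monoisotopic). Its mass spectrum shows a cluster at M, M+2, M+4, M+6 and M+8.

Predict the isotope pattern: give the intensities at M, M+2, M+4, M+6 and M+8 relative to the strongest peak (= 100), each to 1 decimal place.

29.1 : 88.0 : 100.0 : 50.5 : 9.6

The 4 Eo atoms are independent, so intensities follow the terms of (0.56906 + 0.43094)^4.
P(M) = 0.56906^4 = 0.104865
P(M+2) = 4 × 0.56906^3 × 0.43094^1 = 0.317652
P(M+4) = 6 × 0.56906^2 × 0.43094^2 = 0.360829
P(M+6) = 4 × 0.56906^1 × 0.43094^3 = 0.182166
P(M+8) = 0.43094^4 = 0.034488
The M+4 peak is largest (0.360829); scaling to 100 gives 29.1 : 88.0 : 100.0 : 50.5 : 9.6.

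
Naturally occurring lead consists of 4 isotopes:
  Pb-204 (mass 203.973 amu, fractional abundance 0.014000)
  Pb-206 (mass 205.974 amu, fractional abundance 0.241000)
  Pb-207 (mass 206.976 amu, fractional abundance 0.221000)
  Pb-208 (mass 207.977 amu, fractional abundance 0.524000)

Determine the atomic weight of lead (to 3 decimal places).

207.217 amu

Average mass = Σ (abundance × isotope mass) = 0.014000 × 203.973 + 0.241000 × 205.974 + 0.221000 × 206.976 + 0.524000 × 207.977
= 2.8556 + 49.6397 + 45.7417 + 108.9799 = 207.2169 amu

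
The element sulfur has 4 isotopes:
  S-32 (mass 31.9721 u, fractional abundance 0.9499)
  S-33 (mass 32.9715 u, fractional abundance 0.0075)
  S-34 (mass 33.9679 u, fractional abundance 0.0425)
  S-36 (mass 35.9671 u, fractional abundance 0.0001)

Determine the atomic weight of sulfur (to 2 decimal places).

Ar = Σ fᵢ·mᵢ = 0.9499 × 31.9721 + 0.0075 × 32.9715 + 0.0425 × 33.9679 + 0.0001 × 35.9671
= 30.37030 + 0.24729 + 1.44364 + 0.00360 = 32.06483 u

32.06 u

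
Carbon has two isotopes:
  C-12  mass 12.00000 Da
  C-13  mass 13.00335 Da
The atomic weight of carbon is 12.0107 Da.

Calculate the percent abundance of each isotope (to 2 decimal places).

C-12: 98.93%, C-13: 1.07%

With x = fraction of C-12 (so C-13 is 1 − x):
12.00000·x + 13.00335·(1 − x) = 12.0107
(12.00000 − 13.00335)·x = 12.0107 − 13.00335
x = -0.99265 / -1.00335 = 0.98934 → 98.93% C-12, 1.07% C-13.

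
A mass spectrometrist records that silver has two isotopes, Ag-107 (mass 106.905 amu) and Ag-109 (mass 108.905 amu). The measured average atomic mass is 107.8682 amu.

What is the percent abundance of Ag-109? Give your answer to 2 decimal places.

48.16%

With x = fraction of Ag-107 (so Ag-109 is 1 − x):
106.905·x + 108.905·(1 − x) = 107.8682
(106.905 − 108.905)·x = 107.8682 − 108.905
x = -1.0368 / -2.000 = 0.51840 → 51.84% Ag-107, 48.16% Ag-109.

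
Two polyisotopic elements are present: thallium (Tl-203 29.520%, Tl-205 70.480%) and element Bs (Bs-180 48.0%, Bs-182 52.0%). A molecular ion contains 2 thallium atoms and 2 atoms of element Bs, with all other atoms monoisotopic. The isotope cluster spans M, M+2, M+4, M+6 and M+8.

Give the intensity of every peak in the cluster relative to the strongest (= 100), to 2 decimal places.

5.57 : 38.66 : 95.91 : 100.00 : 37.26

Thallium pattern (n=2): 0.08714304 : 0.41611392 : 0.49674304
Element Bs pattern (n=2): 0.2304 : 0.4992 : 0.2704
Convolve the two distributions (both contribute in 2-u steps):
  M: 0.08714304×0.2304 = 0.020078
  M+2: 0.08714304×0.4992 + 0.41611392×0.2304 = 0.139374
  M+4: 0.08714304×0.2704 + 0.41611392×0.4992 + 0.49674304×0.2304 = 0.345737
  M+6: 0.41611392×0.2704 + 0.49674304×0.4992 = 0.360491
  M+8: 0.49674304×0.2704 = 0.134319
Scale to base peak (0.360491) = 100: 5.57 : 38.66 : 95.91 : 100.00 : 37.26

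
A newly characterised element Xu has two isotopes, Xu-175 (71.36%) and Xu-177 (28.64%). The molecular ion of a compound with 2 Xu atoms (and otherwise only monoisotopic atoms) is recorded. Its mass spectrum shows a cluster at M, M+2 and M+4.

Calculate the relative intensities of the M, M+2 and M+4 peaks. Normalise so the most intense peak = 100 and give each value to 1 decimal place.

Expanding (0.7136 + 0.2864)^2:
P(M) = 0.7136^2 = 0.509225
P(M+2) = 2 × 0.7136^1 × 0.2864^1 = 0.408750
P(M+4) = 0.2864^2 = 0.082025
The M peak is largest (0.509225); scaling to 100 gives 100.0 : 80.3 : 16.1.

100.0 : 80.3 : 16.1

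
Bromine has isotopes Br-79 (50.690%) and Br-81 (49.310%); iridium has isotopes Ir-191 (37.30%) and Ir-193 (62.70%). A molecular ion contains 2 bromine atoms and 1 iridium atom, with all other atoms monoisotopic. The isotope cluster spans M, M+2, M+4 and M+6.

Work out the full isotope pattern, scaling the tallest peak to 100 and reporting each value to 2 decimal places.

Bromine pattern (n=2): 0.25694761 : 0.49990478 : 0.24314761
Iridium pattern (n=1): 0.3730 : 0.6270
Convolve the two distributions (both contribute in 2-u steps):
  M: 0.25694761×0.3730 = 0.095841
  M+2: 0.25694761×0.6270 + 0.49990478×0.3730 = 0.347571
  M+4: 0.49990478×0.6270 + 0.24314761×0.3730 = 0.404134
  M+6: 0.24314761×0.6270 = 0.152454
Scale to base peak (0.404134) = 100: 23.72 : 86.00 : 100.00 : 37.72

23.72 : 86.00 : 100.00 : 37.72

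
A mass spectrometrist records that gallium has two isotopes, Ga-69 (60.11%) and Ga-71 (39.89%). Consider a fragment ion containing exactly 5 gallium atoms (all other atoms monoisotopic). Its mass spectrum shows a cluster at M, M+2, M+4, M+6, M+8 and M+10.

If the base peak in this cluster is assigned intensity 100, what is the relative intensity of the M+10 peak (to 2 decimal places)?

2.92

Term probabilities: M 0.0785, M+2 0.2604, M+4 0.3456, M+6 0.2293, M+8 0.0761, M+10 0.0101. Base peak = M+4.
P(M+4) = C(5,2) × 0.6011^3 × 0.3989^2 = 10 × 0.21719018 × 0.15912121 = 0.345596 (base)
P(M+10) = C(5,5) × 0.6011^0 × 0.3989^5 = 1 × 1.0000 × 0.01009997 = 0.010100
Relative intensity = 0.010100 / 0.345596 × 100 = 2.92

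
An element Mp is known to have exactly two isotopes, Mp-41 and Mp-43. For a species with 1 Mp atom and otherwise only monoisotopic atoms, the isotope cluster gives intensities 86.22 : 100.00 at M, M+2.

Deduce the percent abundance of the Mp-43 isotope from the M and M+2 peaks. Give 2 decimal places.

Write p for the Mp-41 fraction. I(M+2)/I(M) = [C(1,1)·p^0·(1−p)] / p^1 = 1·(1−p)/p = 100.00/86.22 = 1.1598
(1−p)/p = 1.1598/1 = 1.1598  ⇒  p = 1/(1 + 1.1598) = 0.4630
Mp-41: 46.30%, Mp-43: 53.70%.

53.70%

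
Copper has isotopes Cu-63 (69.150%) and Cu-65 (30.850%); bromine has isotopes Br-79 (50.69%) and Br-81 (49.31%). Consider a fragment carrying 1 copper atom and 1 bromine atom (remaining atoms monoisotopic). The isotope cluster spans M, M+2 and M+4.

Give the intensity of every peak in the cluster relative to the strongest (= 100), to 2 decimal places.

70.48 : 100.00 : 30.59

Copper pattern (n=1): 0.6915 : 0.3085
Bromine pattern (n=1): 0.5069 : 0.4931
Convolve the two distributions (both contribute in 2-u steps):
  M: 0.6915×0.5069 = 0.350521
  M+2: 0.6915×0.4931 + 0.3085×0.5069 = 0.497357
  M+4: 0.3085×0.4931 = 0.152121
Scale to base peak (0.497357) = 100: 70.48 : 100.00 : 30.59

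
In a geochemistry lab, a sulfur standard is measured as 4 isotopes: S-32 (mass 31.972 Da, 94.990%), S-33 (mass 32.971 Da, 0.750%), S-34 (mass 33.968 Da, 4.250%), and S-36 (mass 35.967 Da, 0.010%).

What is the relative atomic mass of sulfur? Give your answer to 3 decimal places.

Ar = Σ fᵢ·mᵢ = 0.94990 × 31.972 + 0.00750 × 32.971 + 0.04250 × 33.968 + 0.00010 × 35.967
= 30.3702 + 0.2473 + 1.4436 + 0.0036 = 32.0647 Da

32.065 Da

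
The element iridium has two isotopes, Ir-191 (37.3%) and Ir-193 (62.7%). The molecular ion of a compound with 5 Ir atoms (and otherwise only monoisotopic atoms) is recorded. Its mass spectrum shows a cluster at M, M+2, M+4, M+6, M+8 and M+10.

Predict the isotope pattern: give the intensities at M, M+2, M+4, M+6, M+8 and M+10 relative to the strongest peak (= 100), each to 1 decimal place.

2.1 : 17.7 : 59.5 : 100.0 : 84.0 : 28.3

Expanding (0.373 + 0.627)^5:
P(M) = 0.373^5 = 0.007220
P(M+2) = 5 × 0.373^4 × 0.627^1 = 0.060684
P(M+4) = 10 × 0.373^3 × 0.627^2 = 0.204015
P(M+6) = 10 × 0.373^2 × 0.627^3 = 0.342942
P(M+8) = 5 × 0.373^1 × 0.627^4 = 0.288237
P(M+10) = 0.627^5 = 0.096903
The M+6 peak is largest (0.342942); scaling to 100 gives 2.1 : 17.7 : 59.5 : 100.0 : 84.0 : 28.3.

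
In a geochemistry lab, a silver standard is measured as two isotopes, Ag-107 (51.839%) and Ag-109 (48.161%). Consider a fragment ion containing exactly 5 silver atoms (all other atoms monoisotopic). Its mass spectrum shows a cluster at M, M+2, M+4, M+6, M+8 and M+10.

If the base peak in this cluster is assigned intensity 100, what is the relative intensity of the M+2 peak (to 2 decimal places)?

Term probabilities: M 0.0374, M+2 0.1739, M+4 0.3231, M+6 0.3002, M+8 0.1394, M+10 0.0259. Base peak = M+4.
P(M+4) = C(5,2) × 0.51839^3 × 0.48161^2 = 10 × 0.13930601 × 0.23194819 = 0.323118 (base)
P(M+2) = C(5,1) × 0.51839^4 × 0.48161^1 = 5 × 0.07221484 × 0.48161 = 0.173897
Relative intensity = 0.173897 / 0.323118 × 100 = 53.82

53.82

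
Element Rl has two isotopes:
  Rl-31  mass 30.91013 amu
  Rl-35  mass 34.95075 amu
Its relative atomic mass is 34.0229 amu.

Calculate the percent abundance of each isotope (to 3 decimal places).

Writing the weighted mean with unknown fraction x of Rl-31:
30.91013·x + 34.95075·(1 − x) = 34.0229
(30.91013 − 34.95075)·x = 34.0229 − 34.95075
x = -0.92785 / -4.04062 = 0.22963 → 22.963% Rl-31, 77.037% Rl-35.

Rl-31: 22.963%, Rl-35: 77.037%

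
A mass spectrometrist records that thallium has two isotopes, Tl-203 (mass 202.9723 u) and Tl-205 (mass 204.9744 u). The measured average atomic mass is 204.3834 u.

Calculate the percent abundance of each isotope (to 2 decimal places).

Let x be the fractional abundance of Tl-203; then Tl-205 has abundance 1 − x.
202.9723·x + 204.9744·(1 − x) = 204.3834
(202.9723 − 204.9744)·x = 204.3834 − 204.9744
x = -0.5910 / -2.0021 = 0.29519 → 29.52% Tl-203, 70.48% Tl-205.

Tl-203: 29.52%, Tl-205: 70.48%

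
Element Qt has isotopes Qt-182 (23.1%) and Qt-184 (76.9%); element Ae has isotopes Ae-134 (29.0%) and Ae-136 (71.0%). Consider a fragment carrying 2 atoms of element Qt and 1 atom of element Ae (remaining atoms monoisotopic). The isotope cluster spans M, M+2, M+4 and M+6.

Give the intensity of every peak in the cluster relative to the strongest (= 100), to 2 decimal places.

Element Qt pattern (n=2): 0.053361 : 0.355278 : 0.591361
Element Ae pattern (n=1): 0.2900 : 0.7100
Convolve the two distributions (both contribute in 2-u steps):
  M: 0.053361×0.2900 = 0.015475
  M+2: 0.053361×0.7100 + 0.355278×0.2900 = 0.140917
  M+4: 0.355278×0.7100 + 0.591361×0.2900 = 0.423742
  M+6: 0.591361×0.7100 = 0.419866
Scale to base peak (0.423742) = 100: 3.65 : 33.26 : 100.00 : 99.09

3.65 : 33.26 : 100.00 : 99.09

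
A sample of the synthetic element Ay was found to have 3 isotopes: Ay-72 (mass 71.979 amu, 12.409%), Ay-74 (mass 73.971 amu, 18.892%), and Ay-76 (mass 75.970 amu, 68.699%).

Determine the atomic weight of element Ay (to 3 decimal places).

Weight each isotope mass by its fractional abundance: 0.12409 × 71.979 + 0.18892 × 73.971 + 0.68699 × 75.970
= 8.9319 + 13.9746 + 52.1906 = 75.0971 amu

75.097 amu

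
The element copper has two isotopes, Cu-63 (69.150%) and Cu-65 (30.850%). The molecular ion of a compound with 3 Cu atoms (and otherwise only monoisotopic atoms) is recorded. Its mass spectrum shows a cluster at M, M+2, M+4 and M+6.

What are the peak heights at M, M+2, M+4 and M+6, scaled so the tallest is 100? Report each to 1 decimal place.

74.7 : 100.0 : 44.6 : 6.6

The 3 Cu atoms are independent, so intensities follow the terms of (0.69150 + 0.30850)^3.
P(M) = 0.69150^3 = 0.330656
P(M+2) = 3 × 0.69150^2 × 0.30850^1 = 0.442548
P(M+4) = 3 × 0.69150^1 × 0.30850^2 = 0.197435
P(M+6) = 0.30850^3 = 0.029361
The M+2 peak is largest (0.442548); scaling to 100 gives 74.7 : 100.0 : 44.6 : 6.6.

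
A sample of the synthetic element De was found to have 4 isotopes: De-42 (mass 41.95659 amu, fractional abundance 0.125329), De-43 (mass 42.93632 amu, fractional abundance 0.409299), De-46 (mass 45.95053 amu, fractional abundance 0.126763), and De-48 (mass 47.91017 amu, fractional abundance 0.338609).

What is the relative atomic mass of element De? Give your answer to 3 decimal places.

44.880 amu

Average mass = Σ (abundance × isotope mass) = 0.125329 × 41.95659 + 0.409299 × 42.93632 + 0.126763 × 45.95053 + 0.338609 × 47.91017
= 5.258377 + 17.573793 + 5.824827 + 16.222815 = 44.879812 amu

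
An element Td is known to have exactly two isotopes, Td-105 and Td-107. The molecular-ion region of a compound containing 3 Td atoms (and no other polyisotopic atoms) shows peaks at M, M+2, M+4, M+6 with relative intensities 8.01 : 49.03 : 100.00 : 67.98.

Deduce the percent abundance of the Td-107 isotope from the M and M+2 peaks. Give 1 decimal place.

If p is the fraction of Td that is Td-105, then I(M+2)/I(M) = [C(3,1)·p^2·(1−p)] / p^3 = 3·(1−p)/p = 49.03/8.01 = 6.1211
(1−p)/p = 6.1211/3 = 2.0404  ⇒  p = 1/(1 + 2.0404) = 0.3289
Td-105: 32.9%, Td-107: 67.1%.

67.1%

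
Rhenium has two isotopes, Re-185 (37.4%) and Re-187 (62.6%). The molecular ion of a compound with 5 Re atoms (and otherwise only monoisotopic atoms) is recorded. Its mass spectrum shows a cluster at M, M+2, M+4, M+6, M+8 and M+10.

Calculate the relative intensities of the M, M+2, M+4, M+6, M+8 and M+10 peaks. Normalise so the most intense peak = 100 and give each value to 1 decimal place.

Expanding (0.374 + 0.626)^5:
P(M) = 0.374^5 = 0.007317
P(M+2) = 5 × 0.374^4 × 0.626^1 = 0.061239
P(M+4) = 10 × 0.374^3 × 0.626^2 = 0.205005
P(M+6) = 10 × 0.374^2 × 0.626^3 = 0.343136
P(M+8) = 5 × 0.374^1 × 0.626^4 = 0.287170
P(M+10) = 0.626^5 = 0.096133
The M+6 peak is largest (0.343136); scaling to 100 gives 2.1 : 17.8 : 59.7 : 100.0 : 83.7 : 28.0.

2.1 : 17.8 : 59.7 : 100.0 : 83.7 : 28.0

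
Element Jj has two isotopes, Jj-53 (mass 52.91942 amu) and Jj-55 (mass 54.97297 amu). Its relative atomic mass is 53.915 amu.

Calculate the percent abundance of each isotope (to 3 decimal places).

With x = fraction of Jj-53 (so Jj-55 is 1 − x):
52.91942·x + 54.97297·(1 − x) = 53.915
(52.91942 − 54.97297)·x = 53.915 − 54.97297
x = -1.05797 / -2.05355 = 0.51519 → 51.519% Jj-53, 48.481% Jj-55.

Jj-53: 51.519%, Jj-55: 48.481%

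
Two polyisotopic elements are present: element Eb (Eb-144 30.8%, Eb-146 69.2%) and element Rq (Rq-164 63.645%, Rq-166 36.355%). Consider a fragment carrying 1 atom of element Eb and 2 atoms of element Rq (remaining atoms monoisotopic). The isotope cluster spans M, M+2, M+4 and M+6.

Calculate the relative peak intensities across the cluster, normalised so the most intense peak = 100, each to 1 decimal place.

Element Eb pattern (n=1): 0.3080 : 0.6920
Element Rq pattern (n=2): 0.4050686 : 0.46276279 : 0.1321686
Convolve the two distributions (both contribute in 2-u steps):
  M: 0.3080×0.4050686 = 0.124761
  M+2: 0.3080×0.46276279 + 0.6920×0.4050686 = 0.422838
  M+4: 0.3080×0.1321686 + 0.6920×0.46276279 = 0.360940
  M+6: 0.6920×0.1321686 = 0.091461
Scale to base peak (0.422838) = 100: 29.5 : 100.0 : 85.4 : 21.6

29.5 : 100.0 : 85.4 : 21.6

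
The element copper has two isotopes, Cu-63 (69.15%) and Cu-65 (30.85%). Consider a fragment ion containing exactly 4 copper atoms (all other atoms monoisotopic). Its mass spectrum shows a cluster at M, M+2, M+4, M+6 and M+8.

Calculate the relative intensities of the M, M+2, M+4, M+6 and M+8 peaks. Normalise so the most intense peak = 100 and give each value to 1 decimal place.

56.0 : 100.0 : 66.9 : 19.9 : 2.2

Each Cu atom is independently Cu-63 (p = 0.6915) or Cu-65 (q = 0.3085); the cluster is the binomial expansion (p + q)^4.
P(M) = 0.6915^4 = 0.228649
P(M+2) = 4 × 0.6915^3 × 0.3085^1 = 0.408030
P(M+4) = 6 × 0.6915^2 × 0.3085^2 = 0.273052
P(M+6) = 4 × 0.6915^1 × 0.3085^3 = 0.081212
P(M+8) = 0.3085^4 = 0.009058
The M+2 peak is largest (0.408030); scaling to 100 gives 56.0 : 100.0 : 66.9 : 19.9 : 2.2.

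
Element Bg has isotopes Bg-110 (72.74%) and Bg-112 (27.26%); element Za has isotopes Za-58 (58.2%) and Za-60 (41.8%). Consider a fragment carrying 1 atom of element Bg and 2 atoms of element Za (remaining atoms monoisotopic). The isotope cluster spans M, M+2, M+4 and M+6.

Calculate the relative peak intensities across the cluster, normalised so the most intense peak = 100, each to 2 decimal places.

55.21 : 100.00 : 58.20 : 10.67

Element Bg pattern (n=1): 0.7274 : 0.2726
Element Za pattern (n=2): 0.338724 : 0.486552 : 0.174724
Convolve the two distributions (both contribute in 2-u steps):
  M: 0.7274×0.338724 = 0.246388
  M+2: 0.7274×0.486552 + 0.2726×0.338724 = 0.446254
  M+4: 0.7274×0.174724 + 0.2726×0.486552 = 0.259728
  M+6: 0.2726×0.174724 = 0.047630
Scale to base peak (0.446254) = 100: 55.21 : 100.00 : 58.20 : 10.67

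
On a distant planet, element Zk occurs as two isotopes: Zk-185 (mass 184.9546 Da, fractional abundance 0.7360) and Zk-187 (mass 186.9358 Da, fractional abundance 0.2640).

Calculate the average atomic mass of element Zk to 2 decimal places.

Ar = Σ fᵢ·mᵢ = 0.7360 × 184.9546 + 0.2640 × 186.9358
= 136.12659 + 49.35105 = 185.47764 Da

185.48 Da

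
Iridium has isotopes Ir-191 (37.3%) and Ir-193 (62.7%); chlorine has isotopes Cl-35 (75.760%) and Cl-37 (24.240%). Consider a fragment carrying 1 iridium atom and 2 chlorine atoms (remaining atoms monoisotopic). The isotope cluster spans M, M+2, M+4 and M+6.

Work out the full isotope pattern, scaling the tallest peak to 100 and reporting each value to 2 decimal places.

Iridium pattern (n=1): 0.3730 : 0.6270
Chlorine pattern (n=2): 0.57395776 : 0.36728448 : 0.05875776
Convolve the two distributions (both contribute in 2-u steps):
  M: 0.3730×0.57395776 = 0.214086
  M+2: 0.3730×0.36728448 + 0.6270×0.57395776 = 0.496869
  M+4: 0.3730×0.05875776 + 0.6270×0.36728448 = 0.252204
  M+6: 0.6270×0.05875776 = 0.036841
Scale to base peak (0.496869) = 100: 43.09 : 100.00 : 50.76 : 7.41

43.09 : 100.00 : 50.76 : 7.41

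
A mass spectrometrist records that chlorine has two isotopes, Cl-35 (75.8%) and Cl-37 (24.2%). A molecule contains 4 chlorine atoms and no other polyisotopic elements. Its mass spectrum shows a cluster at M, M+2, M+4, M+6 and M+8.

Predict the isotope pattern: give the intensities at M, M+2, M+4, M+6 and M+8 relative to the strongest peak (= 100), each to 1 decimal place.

Expanding (0.758 + 0.242)^4:
P(M) = 0.758^4 = 0.330124
P(M+2) = 4 × 0.758^3 × 0.242^1 = 0.421583
P(M+4) = 6 × 0.758^2 × 0.242^2 = 0.201893
P(M+6) = 4 × 0.758^1 × 0.242^3 = 0.042971
P(M+8) = 0.242^4 = 0.003430
The M+2 peak is largest (0.421583); scaling to 100 gives 78.3 : 100.0 : 47.9 : 10.2 : 0.8.

78.3 : 100.0 : 47.9 : 10.2 : 0.8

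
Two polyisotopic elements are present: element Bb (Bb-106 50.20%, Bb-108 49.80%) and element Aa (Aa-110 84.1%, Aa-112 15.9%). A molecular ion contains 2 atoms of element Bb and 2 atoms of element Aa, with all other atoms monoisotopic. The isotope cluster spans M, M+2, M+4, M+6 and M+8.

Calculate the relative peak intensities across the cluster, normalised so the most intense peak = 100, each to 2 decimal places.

42.33 : 100.00 : 74.93 : 18.76 : 1.49

Element Bb pattern (n=2): 0.252004 : 0.499992 : 0.248004
Element Aa pattern (n=2): 0.707281 : 0.267438 : 0.025281
Convolve the two distributions (both contribute in 2-u steps):
  M: 0.252004×0.707281 = 0.178238
  M+2: 0.252004×0.267438 + 0.499992×0.707281 = 0.421030
  M+4: 0.252004×0.025281 + 0.499992×0.267438 + 0.248004×0.707281 = 0.315496
  M+6: 0.499992×0.025281 + 0.248004×0.267438 = 0.078966
  M+8: 0.248004×0.025281 = 0.006270
Scale to base peak (0.421030) = 100: 42.33 : 100.00 : 74.93 : 18.76 : 1.49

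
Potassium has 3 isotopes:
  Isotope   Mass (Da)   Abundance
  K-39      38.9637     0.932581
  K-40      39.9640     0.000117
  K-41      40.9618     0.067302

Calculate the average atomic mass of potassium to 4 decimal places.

The abundance-weighted mean is 0.932581 × 38.9637 + 0.000117 × 39.9640 + 0.067302 × 40.9618
= 36.33681 + 0.00468 + 2.75681 = 39.09830 Da

39.0983 Da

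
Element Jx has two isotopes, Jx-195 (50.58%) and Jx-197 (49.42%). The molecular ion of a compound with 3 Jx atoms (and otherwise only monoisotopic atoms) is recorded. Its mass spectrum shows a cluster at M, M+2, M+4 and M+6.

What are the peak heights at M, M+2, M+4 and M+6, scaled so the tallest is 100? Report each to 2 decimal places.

34.12 : 100.00 : 97.71 : 31.82

Expanding (0.5058 + 0.4942)^3:
P(M) = 0.5058^3 = 0.129401
P(M+2) = 3 × 0.5058^2 × 0.4942^1 = 0.379299
P(M+4) = 3 × 0.5058^1 × 0.4942^2 = 0.370600
P(M+6) = 0.4942^3 = 0.120700
The M+2 peak is largest (0.379299); scaling to 100 gives 34.12 : 100.00 : 97.71 : 31.82.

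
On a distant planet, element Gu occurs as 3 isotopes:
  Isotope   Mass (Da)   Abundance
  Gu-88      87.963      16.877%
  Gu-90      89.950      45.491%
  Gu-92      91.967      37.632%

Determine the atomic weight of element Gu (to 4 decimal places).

The abundance-weighted mean is 0.16877 × 87.963 + 0.45491 × 89.950 + 0.37632 × 91.967
= 14.84552 + 40.91915 + 34.60902 = 90.37369 Da

90.3737 Da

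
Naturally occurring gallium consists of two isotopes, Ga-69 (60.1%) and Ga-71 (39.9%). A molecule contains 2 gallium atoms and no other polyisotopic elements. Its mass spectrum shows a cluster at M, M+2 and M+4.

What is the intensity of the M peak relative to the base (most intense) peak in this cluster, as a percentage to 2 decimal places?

Binomial terms of (0.601 + 0.399)^2: M 0.3612, M+2 0.4796, M+4 0.1592 → M+2 is the base peak.
P(M+2) = C(2,1) × 0.601^1 × 0.399^1 = 2 × 0.6010 × 0.3990 = 0.479598 (base)
P(M) = C(2,0) × 0.601^2 × 0.399^0 = 1 × 0.361201 × 1.0000 = 0.361201
Relative intensity = 0.361201 / 0.479598 × 100 = 75.31

75.31%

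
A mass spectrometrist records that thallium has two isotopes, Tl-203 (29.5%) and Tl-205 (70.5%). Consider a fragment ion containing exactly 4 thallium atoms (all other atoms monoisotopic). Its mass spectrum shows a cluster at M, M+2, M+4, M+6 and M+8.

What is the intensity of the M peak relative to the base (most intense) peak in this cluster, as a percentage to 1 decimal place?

Term probabilities: M 0.0076, M+2 0.0724, M+4 0.2595, M+6 0.4135, M+8 0.2470. Base peak = M+6.
P(M+6) = C(4,3) × 0.295^1 × 0.705^3 = 4 × 0.2950 × 0.35040263 = 0.413475 (base)
P(M) = C(4,0) × 0.295^4 × 0.705^0 = 1 × 0.00757335 × 1.0000 = 0.007573
Relative intensity = 0.007573 / 0.413475 × 100 = 1.8

1.8%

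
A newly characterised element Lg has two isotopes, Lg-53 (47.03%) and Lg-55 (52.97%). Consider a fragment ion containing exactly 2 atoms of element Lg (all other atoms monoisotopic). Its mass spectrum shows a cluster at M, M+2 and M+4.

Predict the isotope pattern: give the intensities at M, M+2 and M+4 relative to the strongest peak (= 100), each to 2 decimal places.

44.39 : 100.00 : 56.32

The 2 Lg atoms are independent, so intensities follow the terms of (0.4703 + 0.5297)^2.
P(M) = 0.4703^2 = 0.221182
P(M+2) = 2 × 0.4703^1 × 0.5297^1 = 0.498236
P(M+4) = 0.5297^2 = 0.280582
The M+2 peak is largest (0.498236); scaling to 100 gives 44.39 : 100.00 : 56.32.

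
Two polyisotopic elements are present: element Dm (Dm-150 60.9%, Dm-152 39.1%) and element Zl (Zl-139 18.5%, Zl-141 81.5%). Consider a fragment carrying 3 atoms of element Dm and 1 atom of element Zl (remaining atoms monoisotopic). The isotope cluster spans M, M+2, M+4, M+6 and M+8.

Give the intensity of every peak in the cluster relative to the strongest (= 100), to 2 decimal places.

Element Dm pattern (n=3): 0.22586653 : 0.43504341 : 0.27931359 : 0.05977647
Element Zl pattern (n=1): 0.1850 : 0.8150
Convolve the two distributions (both contribute in 2-u steps):
  M: 0.22586653×0.1850 = 0.041785
  M+2: 0.22586653×0.8150 + 0.43504341×0.1850 = 0.264564
  M+4: 0.43504341×0.8150 + 0.27931359×0.1850 = 0.406233
  M+6: 0.27931359×0.8150 + 0.05977647×0.1850 = 0.238699
  M+8: 0.05977647×0.8150 = 0.048718
Scale to base peak (0.406233) = 100: 10.29 : 65.13 : 100.00 : 58.76 : 11.99

10.29 : 65.13 : 100.00 : 58.76 : 11.99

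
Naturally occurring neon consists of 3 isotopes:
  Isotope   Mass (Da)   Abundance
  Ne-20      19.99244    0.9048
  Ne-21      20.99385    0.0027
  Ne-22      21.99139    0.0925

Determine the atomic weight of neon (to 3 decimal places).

20.180 Da

Average mass = Σ (abundance × isotope mass) = 0.9048 × 19.99244 + 0.0027 × 20.99385 + 0.0925 × 21.99139
= 18.089160 + 0.056683 + 2.034204 = 20.180047 Da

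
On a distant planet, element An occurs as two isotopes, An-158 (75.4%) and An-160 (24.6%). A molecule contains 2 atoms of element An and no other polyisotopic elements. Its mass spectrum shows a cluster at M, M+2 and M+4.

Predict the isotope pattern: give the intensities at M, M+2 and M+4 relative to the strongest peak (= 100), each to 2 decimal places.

100.00 : 65.25 : 10.64

Expanding (0.754 + 0.246)^2:
P(M) = 0.754^2 = 0.568516
P(M+2) = 2 × 0.754^1 × 0.246^1 = 0.370968
P(M+4) = 0.246^2 = 0.060516
The M peak is largest (0.568516); scaling to 100 gives 100.00 : 65.25 : 10.64.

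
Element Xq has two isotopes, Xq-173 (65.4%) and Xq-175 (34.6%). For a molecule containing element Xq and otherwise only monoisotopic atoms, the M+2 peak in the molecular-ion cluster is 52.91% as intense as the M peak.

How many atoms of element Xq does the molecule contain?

For n independent Xq atoms, I(M+2)/I(M) = n · (abundance Xq-175) / (abundance Xq-173) = n · 0.346/0.654.
n = 0.5291 × 0.654/0.346 = 1.00 ≈ 1

1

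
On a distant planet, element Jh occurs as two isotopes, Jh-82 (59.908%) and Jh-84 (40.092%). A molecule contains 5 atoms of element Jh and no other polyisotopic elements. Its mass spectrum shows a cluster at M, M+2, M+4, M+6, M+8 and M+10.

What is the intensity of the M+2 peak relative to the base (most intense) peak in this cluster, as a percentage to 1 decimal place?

74.7%

Binomial terms of (0.59908 + 0.40092)^5: M 0.0772, M+2 0.2582, M+4 0.3456, M+6 0.2313, M+8 0.0774, M+10 0.0104 → M+4 is the base peak.
P(M+4) = C(5,2) × 0.59908^3 × 0.40092^2 = 10 × 0.21500792 × 0.16073685 = 0.345597 (base)
P(M+2) = C(5,1) × 0.59908^4 × 0.40092^1 = 5 × 0.12880695 × 0.40092 = 0.258206
Relative intensity = 0.258206 / 0.345597 × 100 = 74.7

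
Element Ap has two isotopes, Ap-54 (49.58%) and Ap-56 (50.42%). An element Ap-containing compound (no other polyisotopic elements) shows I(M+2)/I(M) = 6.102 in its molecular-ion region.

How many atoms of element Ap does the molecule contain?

6

With n Ap atoms, P(M+2)/P(M) = C(n,1)·p^(n−1)q / p^n = n·q/p = n · 0.5042/0.4958.
n = 6.102 × 0.4958/0.5042 = 6.00 ≈ 6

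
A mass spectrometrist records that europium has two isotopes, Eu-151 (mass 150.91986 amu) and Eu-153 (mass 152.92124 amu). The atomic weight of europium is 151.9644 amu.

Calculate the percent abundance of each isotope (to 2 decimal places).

Let x be the fractional abundance of Eu-151; then Eu-153 has abundance 1 − x.
150.91986·x + 152.92124·(1 − x) = 151.9644
(150.91986 − 152.92124)·x = 151.9644 − 152.92124
x = -0.95684 / -2.00138 = 0.47809 → 47.81% Eu-151, 52.19% Eu-153.

Eu-151: 47.81%, Eu-153: 52.19%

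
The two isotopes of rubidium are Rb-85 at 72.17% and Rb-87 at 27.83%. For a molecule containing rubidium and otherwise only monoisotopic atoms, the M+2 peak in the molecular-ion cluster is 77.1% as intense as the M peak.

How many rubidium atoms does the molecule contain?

2

The M+2/M ratio from n Rb atoms is n · q/p = n · 0.2783/0.7217.
n = 0.771 × 0.7217/0.2783 = 2.00 ≈ 2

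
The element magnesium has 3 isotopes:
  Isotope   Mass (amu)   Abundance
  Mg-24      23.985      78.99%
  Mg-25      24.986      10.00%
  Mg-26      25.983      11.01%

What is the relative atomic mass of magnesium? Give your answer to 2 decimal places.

Weight each isotope mass by its fractional abundance: 0.7899 × 23.985 + 0.1000 × 24.986 + 0.1101 × 25.983
= 18.9458 + 2.4986 + 2.8607 = 24.3051 amu

24.31 amu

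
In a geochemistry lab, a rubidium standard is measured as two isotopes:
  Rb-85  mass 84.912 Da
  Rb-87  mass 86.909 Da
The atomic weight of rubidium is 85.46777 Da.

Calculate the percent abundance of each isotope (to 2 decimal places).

With x = fraction of Rb-85 (so Rb-87 is 1 − x):
84.912·x + 86.909·(1 − x) = 85.46777
(84.912 − 86.909)·x = 85.46777 − 86.909
x = -1.44123 / -1.997 = 0.72170 → 72.17% Rb-85, 27.83% Rb-87.

Rb-85: 72.17%, Rb-87: 27.83%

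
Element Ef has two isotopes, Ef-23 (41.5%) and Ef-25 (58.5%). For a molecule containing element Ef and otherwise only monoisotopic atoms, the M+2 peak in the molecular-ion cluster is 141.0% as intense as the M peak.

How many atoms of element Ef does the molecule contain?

1

For n independent Ef atoms, I(M+2)/I(M) = n · (abundance Ef-25) / (abundance Ef-23) = n · 0.585/0.415.
n = 1.410 × 0.415/0.585 = 1.00 ≈ 1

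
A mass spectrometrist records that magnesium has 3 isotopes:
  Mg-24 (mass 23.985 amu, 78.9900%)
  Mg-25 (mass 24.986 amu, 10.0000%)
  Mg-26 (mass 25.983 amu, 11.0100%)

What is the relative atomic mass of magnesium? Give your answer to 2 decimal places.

24.31 amu

The abundance-weighted mean is 0.789900 × 23.985 + 0.100000 × 24.986 + 0.110100 × 25.983
= 18.9458 + 2.4986 + 2.8607 = 24.3051 amu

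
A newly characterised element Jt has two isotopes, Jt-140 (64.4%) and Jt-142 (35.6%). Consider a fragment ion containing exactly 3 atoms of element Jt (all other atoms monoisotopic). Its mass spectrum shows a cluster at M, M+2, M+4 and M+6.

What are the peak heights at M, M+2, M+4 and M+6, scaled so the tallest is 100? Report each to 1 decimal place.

60.3 : 100.0 : 55.3 : 10.2

Each Jt atom is independently Jt-140 (p = 0.644) or Jt-142 (q = 0.356); the cluster is the binomial expansion (p + q)^3.
P(M) = 0.644^3 = 0.267090
P(M+2) = 3 × 0.644^2 × 0.356^1 = 0.442938
P(M+4) = 3 × 0.644^1 × 0.356^2 = 0.244854
P(M+6) = 0.356^3 = 0.045118
The M+2 peak is largest (0.442938); scaling to 100 gives 60.3 : 100.0 : 55.3 : 10.2.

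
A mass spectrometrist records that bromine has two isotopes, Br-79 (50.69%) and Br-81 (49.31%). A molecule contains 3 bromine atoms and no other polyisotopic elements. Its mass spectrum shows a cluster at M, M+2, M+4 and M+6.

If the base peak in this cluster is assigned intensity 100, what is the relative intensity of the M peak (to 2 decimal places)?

34.27

Term probabilities: M 0.1302, M+2 0.3801, M+4 0.3698, M+6 0.1199. Base peak = M+2.
P(M+2) = C(3,1) × 0.5069^2 × 0.4931^1 = 3 × 0.25694761 × 0.4931 = 0.380103 (base)
P(M) = C(3,0) × 0.5069^3 × 0.4931^0 = 1 × 0.13024674 × 1.0000 = 0.130247
Relative intensity = 0.130247 / 0.380103 × 100 = 34.27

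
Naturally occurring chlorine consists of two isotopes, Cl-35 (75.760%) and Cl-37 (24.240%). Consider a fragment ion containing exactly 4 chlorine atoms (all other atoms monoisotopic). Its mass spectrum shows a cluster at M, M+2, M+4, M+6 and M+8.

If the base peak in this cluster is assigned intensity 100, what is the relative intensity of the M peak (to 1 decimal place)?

78.1

Binomial terms of (0.75760 + 0.24240)^4: M 0.3294, M+2 0.4216, M+4 0.2023, M+6 0.0432, M+8 0.0035 → M+2 is the base peak.
P(M+2) = C(4,1) × 0.75760^3 × 0.24240^1 = 4 × 0.4348304 × 0.2424 = 0.421612 (base)
P(M) = C(4,0) × 0.75760^4 × 0.24240^0 = 1 × 0.32942751 × 1.0000 = 0.329428
Relative intensity = 0.329428 / 0.421612 × 100 = 78.1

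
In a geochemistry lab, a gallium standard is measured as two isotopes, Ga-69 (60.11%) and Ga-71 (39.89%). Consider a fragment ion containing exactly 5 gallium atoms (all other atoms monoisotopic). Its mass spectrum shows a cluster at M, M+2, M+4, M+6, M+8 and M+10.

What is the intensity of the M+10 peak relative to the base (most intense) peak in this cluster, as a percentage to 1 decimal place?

2.9%

(0.6011 + 0.3989)^5 gives M 0.0785, M+2 0.2604, M+4 0.3456, M+6 0.2293, M+8 0.0761, M+10 0.0101; the largest is M+4.
P(M+4) = C(5,2) × 0.6011^3 × 0.3989^2 = 10 × 0.21719018 × 0.15912121 = 0.345596 (base)
P(M+10) = C(5,5) × 0.6011^0 × 0.3989^5 = 1 × 1.0000 × 0.01009997 = 0.010100
Relative intensity = 0.010100 / 0.345596 × 100 = 2.9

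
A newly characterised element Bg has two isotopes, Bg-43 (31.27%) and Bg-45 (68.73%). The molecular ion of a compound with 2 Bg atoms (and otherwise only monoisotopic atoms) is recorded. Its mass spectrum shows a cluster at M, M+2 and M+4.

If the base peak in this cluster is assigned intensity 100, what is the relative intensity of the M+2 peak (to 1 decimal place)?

Term probabilities: M 0.0978, M+2 0.4298, M+4 0.4724. Base peak = M+4.
P(M+4) = C(2,2) × 0.3127^0 × 0.6873^2 = 1 × 1.0000 × 0.47238129 = 0.472381 (base)
P(M+2) = C(2,1) × 0.3127^1 × 0.6873^1 = 2 × 0.3127 × 0.6873 = 0.429837
Relative intensity = 0.429837 / 0.472381 × 100 = 91.0

91.0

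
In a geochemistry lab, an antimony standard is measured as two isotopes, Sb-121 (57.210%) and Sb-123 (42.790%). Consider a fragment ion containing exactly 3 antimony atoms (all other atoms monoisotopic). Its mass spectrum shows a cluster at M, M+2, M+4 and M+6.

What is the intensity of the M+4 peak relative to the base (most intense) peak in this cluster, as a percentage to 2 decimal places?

(0.57210 + 0.42790)^3 gives M 0.1872, M+2 0.4202, M+4 0.3143, M+6 0.0783; the largest is M+2.
P(M+2) = C(3,1) × 0.57210^2 × 0.42790^1 = 3 × 0.32729841 × 0.4279 = 0.420153 (base)
P(M+4) = C(3,2) × 0.57210^1 × 0.42790^2 = 3 × 0.5721 × 0.18309841 = 0.314252
Relative intensity = 0.314252 / 0.420153 × 100 = 74.79

74.79%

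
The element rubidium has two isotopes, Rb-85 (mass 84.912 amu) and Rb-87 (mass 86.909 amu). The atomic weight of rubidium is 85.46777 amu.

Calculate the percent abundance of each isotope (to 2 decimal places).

Let x be the fractional abundance of Rb-85; then Rb-87 has abundance 1 − x.
84.912·x + 86.909·(1 − x) = 85.46777
(84.912 − 86.909)·x = 85.46777 − 86.909
x = -1.44123 / -1.997 = 0.72170 → 72.17% Rb-85, 27.83% Rb-87.

Rb-85: 72.17%, Rb-87: 27.83%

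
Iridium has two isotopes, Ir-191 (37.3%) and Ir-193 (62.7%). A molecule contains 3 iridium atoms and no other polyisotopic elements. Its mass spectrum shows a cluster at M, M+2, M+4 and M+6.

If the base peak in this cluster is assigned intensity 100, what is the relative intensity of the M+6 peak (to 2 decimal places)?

Binomial terms of (0.373 + 0.627)^3: M 0.0519, M+2 0.2617, M+4 0.4399, M+6 0.2465 → M+4 is the base peak.
P(M+4) = C(3,2) × 0.373^1 × 0.627^2 = 3 × 0.3730 × 0.393129 = 0.439911 (base)
P(M+6) = C(3,3) × 0.373^0 × 0.627^3 = 1 × 1.0000 × 0.24649188 = 0.246492
Relative intensity = 0.246492 / 0.439911 × 100 = 56.03

56.03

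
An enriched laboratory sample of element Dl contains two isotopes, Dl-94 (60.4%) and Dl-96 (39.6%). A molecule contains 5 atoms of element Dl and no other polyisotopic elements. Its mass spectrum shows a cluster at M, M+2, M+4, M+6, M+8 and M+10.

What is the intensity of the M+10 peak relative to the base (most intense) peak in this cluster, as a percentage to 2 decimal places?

2.82%

Term probabilities: M 0.0804, M+2 0.2635, M+4 0.3455, M+6 0.2265, M+8 0.0743, M+10 0.0097. Base peak = M+4.
P(M+4) = C(5,2) × 0.604^3 × 0.396^2 = 10 × 0.22034886 × 0.156816 = 0.345542 (base)
P(M+10) = C(5,5) × 0.604^0 × 0.396^5 = 1 × 1.0000 × 0.00973814 = 0.009738
Relative intensity = 0.009738 / 0.345542 × 100 = 2.82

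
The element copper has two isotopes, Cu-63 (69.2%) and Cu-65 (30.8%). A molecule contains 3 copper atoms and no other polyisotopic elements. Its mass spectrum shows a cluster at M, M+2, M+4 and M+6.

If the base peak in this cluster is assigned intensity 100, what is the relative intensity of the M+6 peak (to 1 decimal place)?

6.6

Term probabilities: M 0.3314, M+2 0.4425, M+4 0.1969, M+6 0.0292. Base peak = M+2.
P(M+2) = C(3,1) × 0.692^2 × 0.308^1 = 3 × 0.478864 × 0.3080 = 0.442470 (base)
P(M+6) = C(3,3) × 0.692^0 × 0.308^3 = 1 × 1.0000 × 0.02921811 = 0.029218
Relative intensity = 0.029218 / 0.442470 × 100 = 6.6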